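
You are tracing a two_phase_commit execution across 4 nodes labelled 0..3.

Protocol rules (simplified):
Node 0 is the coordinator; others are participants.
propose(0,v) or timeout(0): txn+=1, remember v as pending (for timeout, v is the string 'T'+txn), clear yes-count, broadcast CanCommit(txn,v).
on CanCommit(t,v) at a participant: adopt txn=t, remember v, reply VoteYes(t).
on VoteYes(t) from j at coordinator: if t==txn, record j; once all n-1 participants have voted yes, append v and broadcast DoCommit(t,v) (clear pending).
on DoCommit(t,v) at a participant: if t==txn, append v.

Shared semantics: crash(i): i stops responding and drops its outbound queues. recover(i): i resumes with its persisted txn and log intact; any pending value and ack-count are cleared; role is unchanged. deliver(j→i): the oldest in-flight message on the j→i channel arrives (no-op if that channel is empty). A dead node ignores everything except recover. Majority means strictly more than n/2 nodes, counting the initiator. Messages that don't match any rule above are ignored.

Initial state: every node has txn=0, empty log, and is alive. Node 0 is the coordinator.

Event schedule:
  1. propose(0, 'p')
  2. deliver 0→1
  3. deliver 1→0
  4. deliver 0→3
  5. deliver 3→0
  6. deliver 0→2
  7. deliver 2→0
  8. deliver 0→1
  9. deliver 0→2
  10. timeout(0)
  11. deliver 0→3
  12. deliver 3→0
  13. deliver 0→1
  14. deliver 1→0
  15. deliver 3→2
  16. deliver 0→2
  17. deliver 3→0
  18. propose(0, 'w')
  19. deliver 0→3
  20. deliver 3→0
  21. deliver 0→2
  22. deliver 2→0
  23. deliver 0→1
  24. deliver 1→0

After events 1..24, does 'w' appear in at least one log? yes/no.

e1 propose(0,'p'): 0[coor,t=1,-]
e2 deliver 0→1: 1[part,t=1,-]
e3 deliver 1→0: ·
e4 deliver 0→3: 3[part,t=1,-]
e5 deliver 3→0: ·
e6 deliver 0→2: 2[part,t=1,-]
e7 deliver 2→0: 0[coor,t=1,p]
e8 deliver 0→1: 1[part,t=1,p]
e9 deliver 0→2: 2[part,t=1,p]
e10 timeout(0): 0[coor,t=2,p]
e11 deliver 0→3: 3[part,t=1,p]
e12 deliver 3→0: ·
e13 deliver 0→1: 1[part,t=2,p]
e14 deliver 1→0: ·
e15 deliver 3→2: ·
e16 deliver 0→2: 2[part,t=2,p]
e17 deliver 3→0: ·
e18 propose(0,'w'): 0[coor,t=3,p]
e19 deliver 0→3: 3[part,t=2,p]
e20 deliver 3→0: ·
e21 deliver 0→2: 2[part,t=3,p]
e22 deliver 2→0: ·
e23 deliver 0→1: 1[part,t=3,p]
e24 deliver 1→0: ·

no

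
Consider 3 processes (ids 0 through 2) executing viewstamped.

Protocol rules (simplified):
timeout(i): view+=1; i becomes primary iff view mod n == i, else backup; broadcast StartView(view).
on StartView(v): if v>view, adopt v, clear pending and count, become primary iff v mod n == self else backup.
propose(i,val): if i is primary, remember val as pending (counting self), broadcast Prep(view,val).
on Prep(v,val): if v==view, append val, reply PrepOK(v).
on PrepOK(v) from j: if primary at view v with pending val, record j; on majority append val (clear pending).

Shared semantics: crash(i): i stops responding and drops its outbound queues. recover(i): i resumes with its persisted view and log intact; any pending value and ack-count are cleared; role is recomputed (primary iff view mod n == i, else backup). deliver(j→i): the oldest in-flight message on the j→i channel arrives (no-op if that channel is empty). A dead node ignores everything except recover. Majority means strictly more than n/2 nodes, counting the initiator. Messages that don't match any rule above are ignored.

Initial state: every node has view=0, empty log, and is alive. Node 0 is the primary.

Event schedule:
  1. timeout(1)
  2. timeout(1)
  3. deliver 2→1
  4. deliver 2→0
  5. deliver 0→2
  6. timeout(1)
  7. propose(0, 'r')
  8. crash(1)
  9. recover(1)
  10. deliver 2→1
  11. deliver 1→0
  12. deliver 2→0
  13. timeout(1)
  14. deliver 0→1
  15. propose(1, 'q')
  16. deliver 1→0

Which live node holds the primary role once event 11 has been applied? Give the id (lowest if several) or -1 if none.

after 1 — timeout(1): n1:prim/v1/[-]
after 2 — timeout(1): n1:back/v2/[-]
after 3 — deliver 2→1: ·
after 4 — deliver 2→0: ·
after 5 — deliver 0→2: ·
after 6 — timeout(1): n1:back/v3/[-]
after 7 — propose(0,'r'): ·
after 8 — crash(1): n1:✗back/v3/[-]
after 9 — recover(1): n1:back/v3/[-]
after 10 — deliver 2→1: ·
after 11 — deliver 1→0: ·

0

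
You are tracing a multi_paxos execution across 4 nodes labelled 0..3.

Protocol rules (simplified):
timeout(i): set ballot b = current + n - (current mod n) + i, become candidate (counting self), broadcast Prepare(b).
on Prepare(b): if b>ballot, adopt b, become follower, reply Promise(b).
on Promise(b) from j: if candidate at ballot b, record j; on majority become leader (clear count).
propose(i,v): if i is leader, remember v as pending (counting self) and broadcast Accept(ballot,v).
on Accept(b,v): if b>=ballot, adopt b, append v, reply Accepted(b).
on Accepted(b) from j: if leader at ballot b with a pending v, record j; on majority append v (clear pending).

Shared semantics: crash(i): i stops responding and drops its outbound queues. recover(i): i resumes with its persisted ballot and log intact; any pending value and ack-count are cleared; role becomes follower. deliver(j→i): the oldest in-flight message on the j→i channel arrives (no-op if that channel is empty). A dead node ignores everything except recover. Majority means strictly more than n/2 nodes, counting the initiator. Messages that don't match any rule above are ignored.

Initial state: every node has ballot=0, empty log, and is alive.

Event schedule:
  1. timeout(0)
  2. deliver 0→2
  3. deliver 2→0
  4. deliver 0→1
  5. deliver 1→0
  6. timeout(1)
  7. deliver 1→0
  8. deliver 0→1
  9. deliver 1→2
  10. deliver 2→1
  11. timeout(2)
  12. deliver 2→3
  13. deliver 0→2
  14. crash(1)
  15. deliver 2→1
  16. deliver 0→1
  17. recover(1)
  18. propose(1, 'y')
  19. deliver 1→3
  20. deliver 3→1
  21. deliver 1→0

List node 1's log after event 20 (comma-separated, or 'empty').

empty

[1] timeout(0) → N0(cand b4 [-])
[2] deliver 0→2 → N2(foll b4 [-])
[3] deliver 2→0 → ∅
[4] deliver 0→1 → N1(foll b4 [-])
[5] deliver 1→0 → N0(lead b4 [-])
[6] timeout(1) → N1(cand b9 [-])
[7] deliver 1→0 → N0(foll b9 [-])
[8] deliver 0→1 → ∅
[9] deliver 1→2 → N2(foll b9 [-])
[10] deliver 2→1 → N1(lead b9 [-])
[11] timeout(2) → N2(cand b14 [-])
[12] deliver 2→3 → N3(foll b14 [-])
[13] deliver 0→2 → ∅
[14] crash(1) → N1(✗lead b9 [-])
[15] deliver 2→1 → ∅
[16] deliver 0→1 → ∅
[17] recover(1) → N1(foll b9 [-])
[18] propose(1,'y') → ∅
[19] deliver 1→3 → ∅
[20] deliver 3→1 → ∅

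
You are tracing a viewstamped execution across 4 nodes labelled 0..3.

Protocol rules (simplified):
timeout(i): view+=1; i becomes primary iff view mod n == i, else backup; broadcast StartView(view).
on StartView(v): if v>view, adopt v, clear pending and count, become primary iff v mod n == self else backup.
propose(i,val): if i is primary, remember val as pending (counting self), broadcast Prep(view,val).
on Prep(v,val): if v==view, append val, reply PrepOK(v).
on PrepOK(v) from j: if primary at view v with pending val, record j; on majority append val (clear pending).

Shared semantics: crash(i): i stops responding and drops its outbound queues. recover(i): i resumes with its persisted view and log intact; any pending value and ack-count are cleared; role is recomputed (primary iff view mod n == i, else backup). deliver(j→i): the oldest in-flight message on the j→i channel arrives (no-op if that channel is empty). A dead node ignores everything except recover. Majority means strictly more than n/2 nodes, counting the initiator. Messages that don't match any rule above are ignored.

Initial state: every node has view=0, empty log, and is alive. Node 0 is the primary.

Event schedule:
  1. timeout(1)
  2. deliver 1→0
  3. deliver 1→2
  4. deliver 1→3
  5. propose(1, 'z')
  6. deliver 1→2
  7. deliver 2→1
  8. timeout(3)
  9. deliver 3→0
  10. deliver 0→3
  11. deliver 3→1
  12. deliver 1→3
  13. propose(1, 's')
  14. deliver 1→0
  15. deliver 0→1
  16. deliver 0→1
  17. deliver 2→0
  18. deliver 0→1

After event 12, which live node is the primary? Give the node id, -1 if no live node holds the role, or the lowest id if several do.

1. timeout(1):  <1:prim v1 ->
2. deliver 1→0:  <0:back v1 ->
3. deliver 1→2:  <2:back v1 ->
4. deliver 1→3:  <3:back v1 ->
5. propose(1,'z'):  nop
6. deliver 1→2:  <2:back v1 z>
7. deliver 2→1:  nop
8. timeout(3):  <3:back v2 ->
9. deliver 3→0:  <0:back v2 ->
10. deliver 0→3:  nop
11. deliver 3→1:  <1:back v2 ->
12. deliver 1→3:  nop

-1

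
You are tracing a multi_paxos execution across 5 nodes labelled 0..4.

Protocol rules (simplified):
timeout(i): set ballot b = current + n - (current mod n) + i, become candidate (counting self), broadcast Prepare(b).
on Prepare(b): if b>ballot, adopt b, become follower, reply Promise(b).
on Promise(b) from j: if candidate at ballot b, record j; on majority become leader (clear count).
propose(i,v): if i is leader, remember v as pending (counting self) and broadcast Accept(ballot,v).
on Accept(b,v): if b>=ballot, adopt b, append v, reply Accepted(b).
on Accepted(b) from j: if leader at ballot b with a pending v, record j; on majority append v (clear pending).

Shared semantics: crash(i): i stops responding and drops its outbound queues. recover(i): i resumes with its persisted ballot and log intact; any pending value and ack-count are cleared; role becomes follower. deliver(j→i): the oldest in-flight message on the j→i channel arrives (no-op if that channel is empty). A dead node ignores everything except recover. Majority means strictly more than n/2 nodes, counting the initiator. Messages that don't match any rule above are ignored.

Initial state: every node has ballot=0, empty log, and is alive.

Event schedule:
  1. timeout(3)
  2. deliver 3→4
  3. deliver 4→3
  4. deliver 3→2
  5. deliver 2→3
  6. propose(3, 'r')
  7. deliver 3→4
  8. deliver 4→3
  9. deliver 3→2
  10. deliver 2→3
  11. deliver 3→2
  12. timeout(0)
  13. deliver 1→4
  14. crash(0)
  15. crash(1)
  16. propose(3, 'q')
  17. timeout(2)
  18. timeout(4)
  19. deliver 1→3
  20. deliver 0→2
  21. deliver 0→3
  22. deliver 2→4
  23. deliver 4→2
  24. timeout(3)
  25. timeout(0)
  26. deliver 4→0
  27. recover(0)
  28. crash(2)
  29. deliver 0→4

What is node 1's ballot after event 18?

0

after 1 — timeout(3): n3:cand/b8/[-]
after 2 — deliver 3→4: n4:foll/b8/[-]
after 3 — deliver 4→3: ·
after 4 — deliver 3→2: n2:foll/b8/[-]
after 5 — deliver 2→3: n3:lead/b8/[-]
after 6 — propose(3,'r'): ·
after 7 — deliver 3→4: n4:foll/b8/[r]
after 8 — deliver 4→3: ·
after 9 — deliver 3→2: n2:foll/b8/[r]
after 10 — deliver 2→3: n3:lead/b8/[r]
after 11 — deliver 3→2: ·
after 12 — timeout(0): n0:cand/b5/[-]
after 13 — deliver 1→4: ·
after 14 — crash(0): n0:✗cand/b5/[-]
after 15 — crash(1): n1:✗foll/b0/[-]
after 16 — propose(3,'q'): ·
after 17 — timeout(2): n2:cand/b12/[r]
after 18 — timeout(4): n4:cand/b14/[r]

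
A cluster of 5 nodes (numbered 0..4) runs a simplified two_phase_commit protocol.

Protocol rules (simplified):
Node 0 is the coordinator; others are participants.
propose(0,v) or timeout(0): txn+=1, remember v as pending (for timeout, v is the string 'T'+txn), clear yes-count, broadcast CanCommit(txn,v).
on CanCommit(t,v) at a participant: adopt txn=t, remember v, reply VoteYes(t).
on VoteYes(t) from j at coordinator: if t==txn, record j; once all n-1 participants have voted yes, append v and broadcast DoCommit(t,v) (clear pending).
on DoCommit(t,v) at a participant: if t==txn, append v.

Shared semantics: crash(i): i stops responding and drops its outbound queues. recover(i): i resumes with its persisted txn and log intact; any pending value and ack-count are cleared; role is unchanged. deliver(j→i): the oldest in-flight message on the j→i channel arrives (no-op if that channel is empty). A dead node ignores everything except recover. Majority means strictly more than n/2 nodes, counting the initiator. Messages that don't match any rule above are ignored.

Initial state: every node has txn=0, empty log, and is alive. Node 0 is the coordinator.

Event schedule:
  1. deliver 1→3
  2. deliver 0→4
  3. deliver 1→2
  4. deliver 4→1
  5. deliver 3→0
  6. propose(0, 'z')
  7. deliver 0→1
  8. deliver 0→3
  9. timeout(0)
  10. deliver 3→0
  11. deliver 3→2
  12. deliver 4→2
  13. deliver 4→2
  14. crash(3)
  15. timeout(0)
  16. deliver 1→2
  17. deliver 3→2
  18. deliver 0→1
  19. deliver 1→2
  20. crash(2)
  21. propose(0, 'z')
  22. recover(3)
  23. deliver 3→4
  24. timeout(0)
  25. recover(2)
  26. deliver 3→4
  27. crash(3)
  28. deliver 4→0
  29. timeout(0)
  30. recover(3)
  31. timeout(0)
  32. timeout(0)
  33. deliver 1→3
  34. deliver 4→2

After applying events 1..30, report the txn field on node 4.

[1] deliver 1→3 → ∅
[2] deliver 0→4 → ∅
[3] deliver 1→2 → ∅
[4] deliver 4→1 → ∅
[5] deliver 3→0 → ∅
[6] propose(0,'z') → N0(coor t1 [-])
[7] deliver 0→1 → N1(part t1 [-])
[8] deliver 0→3 → N3(part t1 [-])
[9] timeout(0) → N0(coor t2 [-])
[10] deliver 3→0 → ∅
[11] deliver 3→2 → ∅
[12] deliver 4→2 → ∅
[13] deliver 4→2 → ∅
[14] crash(3) → N3(✗part t1 [-])
[15] timeout(0) → N0(coor t3 [-])
[16] deliver 1→2 → ∅
[17] deliver 3→2 → ∅
[18] deliver 0→1 → N1(part t2 [-])
[19] deliver 1→2 → ∅
[20] crash(2) → N2(✗part t0 [-])
[21] propose(0,'z') → N0(coor t4 [-])
[22] recover(3) → N3(part t1 [-])
[23] deliver 3→4 → ∅
[24] timeout(0) → N0(coor t5 [-])
[25] recover(2) → N2(part t0 [-])
[26] deliver 3→4 → ∅
[27] crash(3) → N3(✗part t1 [-])
[28] deliver 4→0 → ∅
[29] timeout(0) → N0(coor t6 [-])
[30] recover(3) → N3(part t1 [-])

0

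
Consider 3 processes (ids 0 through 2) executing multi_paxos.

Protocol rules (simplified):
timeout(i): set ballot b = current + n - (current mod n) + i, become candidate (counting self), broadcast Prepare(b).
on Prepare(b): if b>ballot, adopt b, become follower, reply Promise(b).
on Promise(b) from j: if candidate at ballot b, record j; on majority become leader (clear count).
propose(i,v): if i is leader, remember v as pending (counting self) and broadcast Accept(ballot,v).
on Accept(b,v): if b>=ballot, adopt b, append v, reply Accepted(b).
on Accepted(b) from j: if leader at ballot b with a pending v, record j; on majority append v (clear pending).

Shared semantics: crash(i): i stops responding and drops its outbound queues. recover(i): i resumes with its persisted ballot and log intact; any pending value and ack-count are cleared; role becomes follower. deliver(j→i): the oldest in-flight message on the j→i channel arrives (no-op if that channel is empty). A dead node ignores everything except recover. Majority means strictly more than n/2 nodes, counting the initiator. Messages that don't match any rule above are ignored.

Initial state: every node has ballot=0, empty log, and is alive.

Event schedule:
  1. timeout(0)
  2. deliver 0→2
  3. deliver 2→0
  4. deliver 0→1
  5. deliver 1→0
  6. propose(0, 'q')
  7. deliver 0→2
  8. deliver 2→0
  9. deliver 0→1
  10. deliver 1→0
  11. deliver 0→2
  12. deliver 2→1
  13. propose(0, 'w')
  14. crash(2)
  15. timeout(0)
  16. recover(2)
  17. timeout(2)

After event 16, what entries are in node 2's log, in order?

after 1 — timeout(0): n0:cand/b3/[-]
after 2 — deliver 0→2: n2:foll/b3/[-]
after 3 — deliver 2→0: n0:lead/b3/[-]
after 4 — deliver 0→1: n1:foll/b3/[-]
after 5 — deliver 1→0: ·
after 6 — propose(0,'q'): ·
after 7 — deliver 0→2: n2:foll/b3/[q]
after 8 — deliver 2→0: n0:lead/b3/[q]
after 9 — deliver 0→1: n1:foll/b3/[q]
after 10 — deliver 1→0: ·
after 11 — deliver 0→2: ·
after 12 — deliver 2→1: ·
after 13 — propose(0,'w'): ·
after 14 — crash(2): n2:✗foll/b3/[q]
after 15 — timeout(0): n0:cand/b6/[q]
after 16 — recover(2): n2:foll/b3/[q]

q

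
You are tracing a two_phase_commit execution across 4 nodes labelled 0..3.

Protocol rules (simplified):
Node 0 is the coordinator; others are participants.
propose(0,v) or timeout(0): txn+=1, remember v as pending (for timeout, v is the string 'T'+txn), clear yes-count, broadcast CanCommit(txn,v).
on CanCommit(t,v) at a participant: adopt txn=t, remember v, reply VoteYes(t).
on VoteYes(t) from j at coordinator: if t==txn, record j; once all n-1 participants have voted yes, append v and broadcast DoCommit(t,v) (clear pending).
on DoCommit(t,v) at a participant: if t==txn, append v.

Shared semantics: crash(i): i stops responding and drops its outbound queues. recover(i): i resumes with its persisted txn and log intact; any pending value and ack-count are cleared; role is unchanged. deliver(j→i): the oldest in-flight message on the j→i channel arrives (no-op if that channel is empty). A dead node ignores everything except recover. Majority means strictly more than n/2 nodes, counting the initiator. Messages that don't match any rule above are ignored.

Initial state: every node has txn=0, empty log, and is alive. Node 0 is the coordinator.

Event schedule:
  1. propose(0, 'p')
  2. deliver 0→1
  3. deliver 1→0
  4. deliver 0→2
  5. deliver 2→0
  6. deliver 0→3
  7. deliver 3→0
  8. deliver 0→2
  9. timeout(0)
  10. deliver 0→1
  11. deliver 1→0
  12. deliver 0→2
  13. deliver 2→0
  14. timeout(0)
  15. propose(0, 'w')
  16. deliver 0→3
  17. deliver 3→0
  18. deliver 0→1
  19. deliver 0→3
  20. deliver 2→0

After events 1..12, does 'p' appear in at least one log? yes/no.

[1] propose(0,'p') → N0(coor t1 [-])
[2] deliver 0→1 → N1(part t1 [-])
[3] deliver 1→0 → ∅
[4] deliver 0→2 → N2(part t1 [-])
[5] deliver 2→0 → ∅
[6] deliver 0→3 → N3(part t1 [-])
[7] deliver 3→0 → N0(coor t1 [p])
[8] deliver 0→2 → N2(part t1 [p])
[9] timeout(0) → N0(coor t2 [p])
[10] deliver 0→1 → N1(part t1 [p])
[11] deliver 1→0 → ∅
[12] deliver 0→2 → N2(part t2 [p])

yes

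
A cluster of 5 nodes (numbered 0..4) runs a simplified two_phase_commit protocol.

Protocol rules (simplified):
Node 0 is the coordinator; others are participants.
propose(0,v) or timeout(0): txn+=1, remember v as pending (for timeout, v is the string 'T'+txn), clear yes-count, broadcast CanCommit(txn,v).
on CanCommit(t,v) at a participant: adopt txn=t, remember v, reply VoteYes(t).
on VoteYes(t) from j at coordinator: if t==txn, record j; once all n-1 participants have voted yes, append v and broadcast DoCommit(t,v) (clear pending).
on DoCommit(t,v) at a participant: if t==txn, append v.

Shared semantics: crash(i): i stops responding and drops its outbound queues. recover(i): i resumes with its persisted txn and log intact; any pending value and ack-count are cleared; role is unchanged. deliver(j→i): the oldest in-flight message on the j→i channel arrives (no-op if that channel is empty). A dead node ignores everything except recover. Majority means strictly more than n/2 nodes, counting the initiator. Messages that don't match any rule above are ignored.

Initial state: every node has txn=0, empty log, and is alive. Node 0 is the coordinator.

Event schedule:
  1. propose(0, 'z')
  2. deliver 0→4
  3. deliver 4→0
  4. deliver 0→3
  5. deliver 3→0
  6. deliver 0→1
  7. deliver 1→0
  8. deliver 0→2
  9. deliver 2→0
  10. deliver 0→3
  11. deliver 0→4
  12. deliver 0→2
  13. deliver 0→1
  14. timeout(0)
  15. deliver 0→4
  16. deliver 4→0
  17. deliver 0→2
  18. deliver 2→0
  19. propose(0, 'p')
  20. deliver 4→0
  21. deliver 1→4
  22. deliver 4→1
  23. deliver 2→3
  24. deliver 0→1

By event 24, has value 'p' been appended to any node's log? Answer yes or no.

no

after 1 — propose(0,'z'): n0:coor/t1/[-]
after 2 — deliver 0→4: n4:part/t1/[-]
after 3 — deliver 4→0: ·
after 4 — deliver 0→3: n3:part/t1/[-]
after 5 — deliver 3→0: ·
after 6 — deliver 0→1: n1:part/t1/[-]
after 7 — deliver 1→0: ·
after 8 — deliver 0→2: n2:part/t1/[-]
after 9 — deliver 2→0: n0:coor/t1/[z]
after 10 — deliver 0→3: n3:part/t1/[z]
after 11 — deliver 0→4: n4:part/t1/[z]
after 12 — deliver 0→2: n2:part/t1/[z]
after 13 — deliver 0→1: n1:part/t1/[z]
after 14 — timeout(0): n0:coor/t2/[z]
after 15 — deliver 0→4: n4:part/t2/[z]
after 16 — deliver 4→0: ·
after 17 — deliver 0→2: n2:part/t2/[z]
after 18 — deliver 2→0: ·
after 19 — propose(0,'p'): n0:coor/t3/[z]
after 20 — deliver 4→0: ·
after 21 — deliver 1→4: ·
after 22 — deliver 4→1: ·
after 23 — deliver 2→3: ·
after 24 — deliver 0→1: n1:part/t2/[z]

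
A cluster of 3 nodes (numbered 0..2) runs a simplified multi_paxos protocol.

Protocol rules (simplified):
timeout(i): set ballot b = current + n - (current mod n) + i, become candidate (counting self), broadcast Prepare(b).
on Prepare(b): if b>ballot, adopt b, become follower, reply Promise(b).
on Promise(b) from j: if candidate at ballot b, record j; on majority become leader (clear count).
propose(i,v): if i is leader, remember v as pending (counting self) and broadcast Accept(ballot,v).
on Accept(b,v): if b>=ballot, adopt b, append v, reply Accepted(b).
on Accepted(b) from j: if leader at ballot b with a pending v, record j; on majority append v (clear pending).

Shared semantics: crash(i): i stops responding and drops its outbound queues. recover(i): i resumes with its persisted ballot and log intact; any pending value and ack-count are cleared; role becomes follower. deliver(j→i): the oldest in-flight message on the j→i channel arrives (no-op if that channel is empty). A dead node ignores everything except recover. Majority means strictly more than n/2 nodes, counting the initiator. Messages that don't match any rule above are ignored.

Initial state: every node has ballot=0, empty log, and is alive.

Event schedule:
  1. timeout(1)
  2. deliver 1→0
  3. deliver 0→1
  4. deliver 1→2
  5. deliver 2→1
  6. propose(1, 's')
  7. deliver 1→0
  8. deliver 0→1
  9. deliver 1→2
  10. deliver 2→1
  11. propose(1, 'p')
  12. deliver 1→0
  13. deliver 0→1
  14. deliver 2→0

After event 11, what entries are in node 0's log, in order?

s

[1] timeout(1) → N1(cand b4 [-])
[2] deliver 1→0 → N0(foll b4 [-])
[3] deliver 0→1 → N1(lead b4 [-])
[4] deliver 1→2 → N2(foll b4 [-])
[5] deliver 2→1 → ∅
[6] propose(1,'s') → ∅
[7] deliver 1→0 → N0(foll b4 [s])
[8] deliver 0→1 → N1(lead b4 [s])
[9] deliver 1→2 → N2(foll b4 [s])
[10] deliver 2→1 → ∅
[11] propose(1,'p') → ∅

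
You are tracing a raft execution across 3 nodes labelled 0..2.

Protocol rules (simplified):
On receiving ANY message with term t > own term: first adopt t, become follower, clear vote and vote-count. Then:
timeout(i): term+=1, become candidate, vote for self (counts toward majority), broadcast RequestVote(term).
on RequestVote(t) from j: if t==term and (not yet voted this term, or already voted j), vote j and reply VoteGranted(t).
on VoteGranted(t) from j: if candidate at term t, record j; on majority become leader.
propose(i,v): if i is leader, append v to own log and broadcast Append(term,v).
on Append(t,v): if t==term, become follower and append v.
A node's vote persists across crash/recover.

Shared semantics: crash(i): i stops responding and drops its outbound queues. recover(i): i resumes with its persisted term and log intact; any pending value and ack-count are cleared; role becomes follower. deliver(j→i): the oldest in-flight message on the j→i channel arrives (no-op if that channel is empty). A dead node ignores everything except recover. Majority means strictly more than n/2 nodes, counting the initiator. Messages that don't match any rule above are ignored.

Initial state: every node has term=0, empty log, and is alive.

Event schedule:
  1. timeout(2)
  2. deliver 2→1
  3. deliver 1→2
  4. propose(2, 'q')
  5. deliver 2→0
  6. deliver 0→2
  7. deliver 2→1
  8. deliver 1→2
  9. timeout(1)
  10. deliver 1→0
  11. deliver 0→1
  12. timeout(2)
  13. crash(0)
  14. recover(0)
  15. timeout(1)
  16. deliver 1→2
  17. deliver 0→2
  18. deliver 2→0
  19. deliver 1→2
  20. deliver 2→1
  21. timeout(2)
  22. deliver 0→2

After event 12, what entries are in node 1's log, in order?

q

after 1 — timeout(2): n2:cand/t1/[-]
after 2 — deliver 2→1: n1:foll/t1/[-]
after 3 — deliver 1→2: n2:lead/t1/[-]
after 4 — propose(2,'q'): n2:lead/t1/[q]
after 5 — deliver 2→0: n0:foll/t1/[-]
after 6 — deliver 0→2: ·
after 7 — deliver 2→1: n1:foll/t1/[q]
after 8 — deliver 1→2: ·
after 9 — timeout(1): n1:cand/t2/[q]
after 10 — deliver 1→0: n0:foll/t2/[-]
after 11 — deliver 0→1: n1:lead/t2/[q]
after 12 — timeout(2): n2:cand/t2/[q]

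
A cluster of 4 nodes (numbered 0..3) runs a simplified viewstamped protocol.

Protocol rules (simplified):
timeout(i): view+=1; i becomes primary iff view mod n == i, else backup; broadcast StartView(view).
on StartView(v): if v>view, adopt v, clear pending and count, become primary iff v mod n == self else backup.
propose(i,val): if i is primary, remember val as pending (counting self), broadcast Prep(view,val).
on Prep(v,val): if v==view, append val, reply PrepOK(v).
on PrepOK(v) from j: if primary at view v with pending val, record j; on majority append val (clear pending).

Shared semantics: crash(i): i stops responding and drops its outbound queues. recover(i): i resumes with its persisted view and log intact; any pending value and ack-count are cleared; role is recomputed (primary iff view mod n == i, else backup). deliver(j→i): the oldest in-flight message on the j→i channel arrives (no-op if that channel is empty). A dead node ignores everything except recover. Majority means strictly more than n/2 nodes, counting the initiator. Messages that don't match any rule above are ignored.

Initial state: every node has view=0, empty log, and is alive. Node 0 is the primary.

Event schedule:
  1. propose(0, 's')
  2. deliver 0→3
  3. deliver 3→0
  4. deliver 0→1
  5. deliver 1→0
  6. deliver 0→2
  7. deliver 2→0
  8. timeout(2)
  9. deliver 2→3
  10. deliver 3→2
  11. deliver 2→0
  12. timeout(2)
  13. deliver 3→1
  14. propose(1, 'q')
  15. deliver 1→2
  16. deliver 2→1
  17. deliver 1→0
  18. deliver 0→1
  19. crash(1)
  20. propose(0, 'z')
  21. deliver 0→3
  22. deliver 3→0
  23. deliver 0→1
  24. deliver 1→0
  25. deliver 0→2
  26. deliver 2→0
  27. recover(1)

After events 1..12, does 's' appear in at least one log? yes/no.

1. propose(0,'s'):  nop
2. deliver 0→3:  <3:back v0 s>
3. deliver 3→0:  nop
4. deliver 0→1:  <1:back v0 s>
5. deliver 1→0:  <0:prim v0 s>
6. deliver 0→2:  <2:back v0 s>
7. deliver 2→0:  nop
8. timeout(2):  <2:back v1 s>
9. deliver 2→3:  <3:back v1 s>
10. deliver 3→2:  nop
11. deliver 2→0:  <0:back v1 s>
12. timeout(2):  <2:prim v2 s>

yes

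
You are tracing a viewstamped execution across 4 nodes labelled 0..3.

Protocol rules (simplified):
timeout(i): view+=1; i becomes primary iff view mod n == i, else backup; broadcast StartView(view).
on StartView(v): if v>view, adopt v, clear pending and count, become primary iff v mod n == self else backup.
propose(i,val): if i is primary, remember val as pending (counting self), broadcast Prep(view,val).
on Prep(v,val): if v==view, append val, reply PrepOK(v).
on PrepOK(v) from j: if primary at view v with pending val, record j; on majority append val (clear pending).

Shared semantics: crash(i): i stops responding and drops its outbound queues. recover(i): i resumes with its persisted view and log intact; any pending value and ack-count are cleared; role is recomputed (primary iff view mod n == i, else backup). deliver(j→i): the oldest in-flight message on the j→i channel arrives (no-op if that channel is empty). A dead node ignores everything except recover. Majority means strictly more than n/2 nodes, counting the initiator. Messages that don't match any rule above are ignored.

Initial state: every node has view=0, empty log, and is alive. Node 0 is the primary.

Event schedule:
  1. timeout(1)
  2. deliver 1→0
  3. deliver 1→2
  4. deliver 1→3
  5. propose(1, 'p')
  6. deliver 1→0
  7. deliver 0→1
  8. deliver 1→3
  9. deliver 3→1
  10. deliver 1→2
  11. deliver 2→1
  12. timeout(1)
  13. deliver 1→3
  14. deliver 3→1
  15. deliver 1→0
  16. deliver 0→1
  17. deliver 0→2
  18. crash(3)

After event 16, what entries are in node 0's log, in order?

step 1 timeout(1): 1={prim,v=1,log=-}
step 2 deliver 1→0: 0={back,v=1,log=-}
step 3 deliver 1→2: 2={back,v=1,log=-}
step 4 deliver 1→3: 3={back,v=1,log=-}
step 5 propose(1,'p'): —
step 6 deliver 1→0: 0={back,v=1,log=p}
step 7 deliver 0→1: —
step 8 deliver 1→3: 3={back,v=1,log=p}
step 9 deliver 3→1: 1={prim,v=1,log=p}
step 10 deliver 1→2: 2={back,v=1,log=p}
step 11 deliver 2→1: —
step 12 timeout(1): 1={back,v=2,log=p}
step 13 deliver 1→3: 3={back,v=2,log=p}
step 14 deliver 3→1: —
step 15 deliver 1→0: 0={back,v=2,log=p}
step 16 deliver 0→1: —

p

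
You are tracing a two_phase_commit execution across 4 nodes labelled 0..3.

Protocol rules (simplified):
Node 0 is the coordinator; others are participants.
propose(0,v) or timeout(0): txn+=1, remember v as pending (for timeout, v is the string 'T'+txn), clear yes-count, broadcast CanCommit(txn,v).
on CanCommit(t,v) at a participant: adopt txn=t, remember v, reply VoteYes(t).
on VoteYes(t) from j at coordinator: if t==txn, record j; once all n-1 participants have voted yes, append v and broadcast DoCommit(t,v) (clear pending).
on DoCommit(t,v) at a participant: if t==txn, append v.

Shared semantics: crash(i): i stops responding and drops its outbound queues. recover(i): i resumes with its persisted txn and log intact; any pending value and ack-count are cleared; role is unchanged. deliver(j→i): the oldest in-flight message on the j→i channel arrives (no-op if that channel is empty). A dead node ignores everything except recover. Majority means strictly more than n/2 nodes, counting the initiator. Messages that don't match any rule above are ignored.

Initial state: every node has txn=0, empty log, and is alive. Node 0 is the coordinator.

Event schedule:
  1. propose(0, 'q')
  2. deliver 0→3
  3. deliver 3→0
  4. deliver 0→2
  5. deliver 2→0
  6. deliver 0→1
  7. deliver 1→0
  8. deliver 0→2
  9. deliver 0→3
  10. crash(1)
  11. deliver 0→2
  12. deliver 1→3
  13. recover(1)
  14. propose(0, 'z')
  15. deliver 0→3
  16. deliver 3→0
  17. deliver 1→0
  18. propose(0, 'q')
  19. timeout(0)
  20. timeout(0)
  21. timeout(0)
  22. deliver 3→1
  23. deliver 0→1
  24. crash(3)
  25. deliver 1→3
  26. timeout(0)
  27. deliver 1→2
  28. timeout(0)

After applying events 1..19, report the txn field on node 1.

1

after 1 — propose(0,'q'): n0:coor/t1/[-]
after 2 — deliver 0→3: n3:part/t1/[-]
after 3 — deliver 3→0: ·
after 4 — deliver 0→2: n2:part/t1/[-]
after 5 — deliver 2→0: ·
after 6 — deliver 0→1: n1:part/t1/[-]
after 7 — deliver 1→0: n0:coor/t1/[q]
after 8 — deliver 0→2: n2:part/t1/[q]
after 9 — deliver 0→3: n3:part/t1/[q]
after 10 — crash(1): n1:✗part/t1/[-]
after 11 — deliver 0→2: ·
after 12 — deliver 1→3: ·
after 13 — recover(1): n1:part/t1/[-]
after 14 — propose(0,'z'): n0:coor/t2/[q]
after 15 — deliver 0→3: n3:part/t2/[q]
after 16 — deliver 3→0: ·
after 17 — deliver 1→0: ·
after 18 — propose(0,'q'): n0:coor/t3/[q]
after 19 — timeout(0): n0:coor/t4/[q]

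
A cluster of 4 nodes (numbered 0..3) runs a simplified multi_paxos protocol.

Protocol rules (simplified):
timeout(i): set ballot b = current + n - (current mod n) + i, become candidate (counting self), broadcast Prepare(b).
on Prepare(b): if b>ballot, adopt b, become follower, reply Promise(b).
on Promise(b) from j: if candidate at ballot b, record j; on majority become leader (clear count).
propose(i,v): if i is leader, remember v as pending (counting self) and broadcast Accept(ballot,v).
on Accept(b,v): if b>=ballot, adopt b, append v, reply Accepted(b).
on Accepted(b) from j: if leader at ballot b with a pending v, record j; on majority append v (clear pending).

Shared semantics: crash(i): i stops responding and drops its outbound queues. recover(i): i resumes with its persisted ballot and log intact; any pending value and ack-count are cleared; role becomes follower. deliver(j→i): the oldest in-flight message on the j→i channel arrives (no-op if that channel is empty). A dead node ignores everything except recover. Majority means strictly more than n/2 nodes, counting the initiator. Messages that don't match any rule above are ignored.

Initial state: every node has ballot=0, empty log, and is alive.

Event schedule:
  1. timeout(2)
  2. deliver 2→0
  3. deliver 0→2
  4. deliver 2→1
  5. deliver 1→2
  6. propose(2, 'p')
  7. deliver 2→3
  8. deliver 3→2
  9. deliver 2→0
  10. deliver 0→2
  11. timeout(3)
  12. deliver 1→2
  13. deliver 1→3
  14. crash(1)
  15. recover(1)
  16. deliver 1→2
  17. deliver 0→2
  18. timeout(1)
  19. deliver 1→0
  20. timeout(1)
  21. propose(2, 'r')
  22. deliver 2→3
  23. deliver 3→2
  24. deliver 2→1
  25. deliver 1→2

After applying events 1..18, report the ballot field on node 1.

9

[1] timeout(2) → N2(cand b6 [-])
[2] deliver 2→0 → N0(foll b6 [-])
[3] deliver 0→2 → ∅
[4] deliver 2→1 → N1(foll b6 [-])
[5] deliver 1→2 → N2(lead b6 [-])
[6] propose(2,'p') → ∅
[7] deliver 2→3 → N3(foll b6 [-])
[8] deliver 3→2 → ∅
[9] deliver 2→0 → N0(foll b6 [p])
[10] deliver 0→2 → ∅
[11] timeout(3) → N3(cand b11 [-])
[12] deliver 1→2 → ∅
[13] deliver 1→3 → ∅
[14] crash(1) → N1(✗foll b6 [-])
[15] recover(1) → N1(foll b6 [-])
[16] deliver 1→2 → ∅
[17] deliver 0→2 → ∅
[18] timeout(1) → N1(cand b9 [-])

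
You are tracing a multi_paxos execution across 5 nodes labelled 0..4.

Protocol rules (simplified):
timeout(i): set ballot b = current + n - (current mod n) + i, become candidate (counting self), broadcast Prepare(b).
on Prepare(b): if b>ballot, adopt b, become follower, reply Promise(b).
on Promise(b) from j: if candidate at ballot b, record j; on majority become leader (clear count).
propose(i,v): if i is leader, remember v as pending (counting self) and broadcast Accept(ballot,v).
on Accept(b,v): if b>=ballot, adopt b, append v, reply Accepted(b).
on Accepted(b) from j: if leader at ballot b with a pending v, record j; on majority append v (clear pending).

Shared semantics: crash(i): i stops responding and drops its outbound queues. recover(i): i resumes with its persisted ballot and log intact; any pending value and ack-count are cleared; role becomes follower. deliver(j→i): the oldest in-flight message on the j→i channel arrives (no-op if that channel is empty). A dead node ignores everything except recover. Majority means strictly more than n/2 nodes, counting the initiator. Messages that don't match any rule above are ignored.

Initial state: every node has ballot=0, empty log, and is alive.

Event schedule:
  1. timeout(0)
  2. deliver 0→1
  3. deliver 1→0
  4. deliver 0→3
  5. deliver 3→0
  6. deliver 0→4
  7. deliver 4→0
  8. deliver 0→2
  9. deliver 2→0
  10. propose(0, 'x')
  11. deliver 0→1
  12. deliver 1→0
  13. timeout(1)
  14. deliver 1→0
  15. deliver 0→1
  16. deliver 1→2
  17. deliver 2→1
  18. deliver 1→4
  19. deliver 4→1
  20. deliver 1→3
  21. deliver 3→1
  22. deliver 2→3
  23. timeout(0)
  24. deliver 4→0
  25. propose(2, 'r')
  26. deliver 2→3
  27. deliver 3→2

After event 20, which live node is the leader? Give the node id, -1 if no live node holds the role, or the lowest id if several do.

1

[1] timeout(0) → N0(cand b5 [-])
[2] deliver 0→1 → N1(foll b5 [-])
[3] deliver 1→0 → ∅
[4] deliver 0→3 → N3(foll b5 [-])
[5] deliver 3→0 → N0(lead b5 [-])
[6] deliver 0→4 → N4(foll b5 [-])
[7] deliver 4→0 → ∅
[8] deliver 0→2 → N2(foll b5 [-])
[9] deliver 2→0 → ∅
[10] propose(0,'x') → ∅
[11] deliver 0→1 → N1(foll b5 [x])
[12] deliver 1→0 → ∅
[13] timeout(1) → N1(cand b11 [x])
[14] deliver 1→0 → N0(foll b11 [-])
[15] deliver 0→1 → ∅
[16] deliver 1→2 → N2(foll b11 [-])
[17] deliver 2→1 → N1(lead b11 [x])
[18] deliver 1→4 → N4(foll b11 [-])
[19] deliver 4→1 → ∅
[20] deliver 1→3 → N3(foll b11 [-])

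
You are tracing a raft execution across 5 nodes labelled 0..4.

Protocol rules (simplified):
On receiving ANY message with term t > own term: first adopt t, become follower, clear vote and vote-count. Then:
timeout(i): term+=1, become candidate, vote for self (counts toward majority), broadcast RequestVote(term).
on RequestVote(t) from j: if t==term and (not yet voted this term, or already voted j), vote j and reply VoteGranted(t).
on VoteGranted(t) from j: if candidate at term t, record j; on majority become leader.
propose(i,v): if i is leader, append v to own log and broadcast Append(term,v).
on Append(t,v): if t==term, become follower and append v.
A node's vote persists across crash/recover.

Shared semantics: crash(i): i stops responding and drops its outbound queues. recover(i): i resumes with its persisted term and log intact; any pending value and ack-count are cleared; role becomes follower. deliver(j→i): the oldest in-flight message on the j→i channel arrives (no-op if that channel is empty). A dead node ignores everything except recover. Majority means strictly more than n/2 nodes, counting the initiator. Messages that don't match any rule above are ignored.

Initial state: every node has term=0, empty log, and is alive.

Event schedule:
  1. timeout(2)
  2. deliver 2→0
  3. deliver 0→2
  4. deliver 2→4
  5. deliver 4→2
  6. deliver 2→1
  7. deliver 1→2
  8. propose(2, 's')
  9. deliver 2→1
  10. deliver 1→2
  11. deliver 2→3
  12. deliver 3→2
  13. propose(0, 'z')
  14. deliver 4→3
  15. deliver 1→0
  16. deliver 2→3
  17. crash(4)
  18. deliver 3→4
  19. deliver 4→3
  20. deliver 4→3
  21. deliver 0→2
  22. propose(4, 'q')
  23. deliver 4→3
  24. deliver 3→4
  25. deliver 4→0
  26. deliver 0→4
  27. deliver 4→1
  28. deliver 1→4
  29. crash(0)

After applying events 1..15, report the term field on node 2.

1

after 1 — timeout(2): n2:cand/t1/[-]
after 2 — deliver 2→0: n0:foll/t1/[-]
after 3 — deliver 0→2: ·
after 4 — deliver 2→4: n4:foll/t1/[-]
after 5 — deliver 4→2: n2:lead/t1/[-]
after 6 — deliver 2→1: n1:foll/t1/[-]
after 7 — deliver 1→2: ·
after 8 — propose(2,'s'): n2:lead/t1/[s]
after 9 — deliver 2→1: n1:foll/t1/[s]
after 10 — deliver 1→2: ·
after 11 — deliver 2→3: n3:foll/t1/[-]
after 12 — deliver 3→2: ·
after 13 — propose(0,'z'): ·
after 14 — deliver 4→3: ·
after 15 — deliver 1→0: ·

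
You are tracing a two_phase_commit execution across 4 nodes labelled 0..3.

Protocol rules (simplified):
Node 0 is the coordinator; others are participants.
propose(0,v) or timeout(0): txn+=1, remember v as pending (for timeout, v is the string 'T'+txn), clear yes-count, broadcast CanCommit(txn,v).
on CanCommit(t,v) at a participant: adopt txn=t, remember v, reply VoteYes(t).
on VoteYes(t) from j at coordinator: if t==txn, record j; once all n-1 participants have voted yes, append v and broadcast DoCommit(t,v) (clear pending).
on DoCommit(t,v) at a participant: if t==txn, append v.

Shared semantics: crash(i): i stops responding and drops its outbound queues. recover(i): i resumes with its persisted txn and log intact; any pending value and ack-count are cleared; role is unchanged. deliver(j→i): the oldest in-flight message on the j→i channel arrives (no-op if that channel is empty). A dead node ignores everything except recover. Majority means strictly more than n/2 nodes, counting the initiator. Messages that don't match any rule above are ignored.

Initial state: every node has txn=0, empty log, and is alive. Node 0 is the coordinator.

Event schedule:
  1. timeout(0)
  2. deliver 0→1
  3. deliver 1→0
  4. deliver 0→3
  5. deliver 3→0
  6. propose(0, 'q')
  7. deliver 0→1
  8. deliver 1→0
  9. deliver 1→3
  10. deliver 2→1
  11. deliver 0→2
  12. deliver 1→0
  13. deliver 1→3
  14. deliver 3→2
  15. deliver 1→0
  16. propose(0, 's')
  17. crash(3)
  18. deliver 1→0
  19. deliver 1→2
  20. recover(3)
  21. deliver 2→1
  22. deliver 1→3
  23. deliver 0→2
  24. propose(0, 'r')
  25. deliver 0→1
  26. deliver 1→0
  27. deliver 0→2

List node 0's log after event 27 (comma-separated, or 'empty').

empty

[1] timeout(0) → N0(coor t1 [-])
[2] deliver 0→1 → N1(part t1 [-])
[3] deliver 1→0 → ∅
[4] deliver 0→3 → N3(part t1 [-])
[5] deliver 3→0 → ∅
[6] propose(0,'q') → N0(coor t2 [-])
[7] deliver 0→1 → N1(part t2 [-])
[8] deliver 1→0 → ∅
[9] deliver 1→3 → ∅
[10] deliver 2→1 → ∅
[11] deliver 0→2 → N2(part t1 [-])
[12] deliver 1→0 → ∅
[13] deliver 1→3 → ∅
[14] deliver 3→2 → ∅
[15] deliver 1→0 → ∅
[16] propose(0,'s') → N0(coor t3 [-])
[17] crash(3) → N3(✗part t1 [-])
[18] deliver 1→0 → ∅
[19] deliver 1→2 → ∅
[20] recover(3) → N3(part t1 [-])
[21] deliver 2→1 → ∅
[22] deliver 1→3 → ∅
[23] deliver 0→2 → N2(part t2 [-])
[24] propose(0,'r') → N0(coor t4 [-])
[25] deliver 0→1 → N1(part t3 [-])
[26] deliver 1→0 → ∅
[27] deliver 0→2 → N2(part t3 [-])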